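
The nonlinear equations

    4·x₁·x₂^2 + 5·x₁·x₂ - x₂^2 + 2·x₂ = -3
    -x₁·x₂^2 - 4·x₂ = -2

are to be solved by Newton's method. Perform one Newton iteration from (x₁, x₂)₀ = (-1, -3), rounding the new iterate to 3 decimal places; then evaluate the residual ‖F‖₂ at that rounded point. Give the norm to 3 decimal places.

1982.661

At (-1, -3): F = (-33.000, 23.000).
Jacobian J = [[4·x₂^2 + 5·x₂, 8·x₁·x₂ + 5·x₁ - 2·x₂ + 2], [-x₂^2, -2·x₁·x₂ - 4]].
At the point, J = [[21.000, 27.000], [-9.000, -10.000]] (det J = 33.000).
Solving J·Δ = −F gives Δ = (8.818, -5.636).
Then the next iterate is (x₁, x₂)₁ = (7.818, -8.636).
Re-evaluating at (7.818, -8.636): F = (1905.84753, -546.52632), so ‖F‖₂ = 1982.661.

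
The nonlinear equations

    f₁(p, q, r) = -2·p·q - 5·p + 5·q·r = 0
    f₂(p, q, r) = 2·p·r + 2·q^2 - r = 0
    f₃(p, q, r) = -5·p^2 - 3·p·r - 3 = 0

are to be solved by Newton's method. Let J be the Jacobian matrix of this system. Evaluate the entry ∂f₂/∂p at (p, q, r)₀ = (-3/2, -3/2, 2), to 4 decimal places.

4.0000

∂f₂/∂p = 2·r.
At (-3/2, -3/2, 2) this is 4.0000.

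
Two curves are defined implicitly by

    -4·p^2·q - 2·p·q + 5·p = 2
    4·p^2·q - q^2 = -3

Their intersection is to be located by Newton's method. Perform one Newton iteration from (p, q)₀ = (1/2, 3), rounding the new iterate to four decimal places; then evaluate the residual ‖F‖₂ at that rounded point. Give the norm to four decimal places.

At (1/2, 3): F = (-5.5000, -3.0000).
Jacobian J = [[-8·p·q - 2·q + 5, -4·p^2 - 2·p], [8·p·q, 4·p^2 - 2·q]].
At the point, J = [[-13.0000, -2.0000], [12.0000, -5.0000]] (det J = 89.0000).
Solving J·Δ = −F gives Δ = (-0.2416, -1.1798).
Then the next iterate is (p, q)₁ = (0.2584, 1.8202).
Re-evaluating at (0.2584, 1.8202): F = (-2.134822, 0.173015), so ‖F‖₂ = 2.1418.

2.1418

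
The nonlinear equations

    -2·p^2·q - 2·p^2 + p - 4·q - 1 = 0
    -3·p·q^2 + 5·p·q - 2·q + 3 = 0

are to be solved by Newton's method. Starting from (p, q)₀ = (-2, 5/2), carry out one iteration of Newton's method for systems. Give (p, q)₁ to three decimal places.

At (-2, 5/2): F = (-41.000, 10.500).
Jacobian J = [[-4·p·q - 4·p + 1, -2·p^2 - 4], [-3·q^2 + 5·q, -6·p·q + 5·p - 2]].
At the point, J = [[29.000, -12.000], [-6.250, 18.000]] (det J = 447.000).
Solving J·Δ = −F gives Δ = (1.369, -0.108).
Then the next iterate is (p, q)₁ = (-0.631, 2.392).

(-0.631, 2.392)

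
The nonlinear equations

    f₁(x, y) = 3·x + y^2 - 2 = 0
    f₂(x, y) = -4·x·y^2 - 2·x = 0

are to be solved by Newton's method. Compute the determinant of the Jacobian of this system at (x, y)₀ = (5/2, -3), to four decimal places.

J = [[3, 2·y], [-4·y^2 - 2, -8·x·y]].
At the point, J = [[3.0000, -6.0000], [-38.0000, 60.0000]].
det J = -48.0000.

-48.0000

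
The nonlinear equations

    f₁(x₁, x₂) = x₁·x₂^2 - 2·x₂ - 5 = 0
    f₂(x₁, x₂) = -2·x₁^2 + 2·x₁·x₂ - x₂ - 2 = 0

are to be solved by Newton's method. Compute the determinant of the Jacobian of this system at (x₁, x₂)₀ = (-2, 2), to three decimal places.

100.000

J = [[x₂^2, 2·x₁·x₂ - 2], [-4·x₁ + 2·x₂, 2·x₁ - 1]].
At the point, J = [[4.000, -10.000], [12.000, -5.000]].
det J = 100.000.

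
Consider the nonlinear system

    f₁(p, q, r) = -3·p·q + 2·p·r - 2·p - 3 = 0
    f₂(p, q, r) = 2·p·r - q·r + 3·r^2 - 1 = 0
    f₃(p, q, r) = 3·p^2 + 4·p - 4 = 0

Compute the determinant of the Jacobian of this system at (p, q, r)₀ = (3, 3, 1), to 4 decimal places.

J = [[-3·q + 2·r - 2, -3·p, 2·p], [2·r, -r, 2·p - q + 6·r], [6·p + 4, 0, 0]].
At the point, J = [[-9.0000, -9.0000, 6.0000], [2.0000, -1.0000, 9.0000], [22.0000, 0.0000, 0.0000]].
det J = -1650.0000.

-1650.0000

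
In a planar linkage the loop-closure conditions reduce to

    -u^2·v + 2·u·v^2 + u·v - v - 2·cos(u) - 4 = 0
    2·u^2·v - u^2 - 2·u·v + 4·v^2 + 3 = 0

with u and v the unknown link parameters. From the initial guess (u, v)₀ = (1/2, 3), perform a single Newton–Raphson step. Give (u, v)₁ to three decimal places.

(0.882, 1.431)

At (1/2, 3): F = (0.99483, 37.250).
Jacobian J = [[-2·u·v + 2·v^2 + v + 2·sin(u), -u^2 + 4·u·v + u - 1], [4·u·v - 2·u - 2·v, 2·u^2 - 2·u + 8·v]].
At the point, J = [[18.95885, 5.250], [-1.000, 23.500]] (det J = 450.78300).
Solving J·Δ = −F gives Δ = (0.382, -1.569).
Then the next iterate is (u, v)₁ = (0.882, 1.431).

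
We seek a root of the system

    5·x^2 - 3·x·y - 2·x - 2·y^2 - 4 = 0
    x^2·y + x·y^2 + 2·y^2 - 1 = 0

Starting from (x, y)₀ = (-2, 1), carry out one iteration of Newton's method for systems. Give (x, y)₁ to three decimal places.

At (-2, 1): F = (24.000, 3.000).
Jacobian J = [[10·x - 3·y - 2, -3·x - 4·y], [2·x·y + y^2, x^2 + 2·x·y + 4·y]].
At the point, J = [[-25.000, 2.000], [-3.000, 4.000]] (det J = -94.000).
Solving J·Δ = −F gives Δ = (0.957, -0.032).
Then the next iterate is (x, y)₁ = (-1.043, 0.968).

(-1.043, 0.968)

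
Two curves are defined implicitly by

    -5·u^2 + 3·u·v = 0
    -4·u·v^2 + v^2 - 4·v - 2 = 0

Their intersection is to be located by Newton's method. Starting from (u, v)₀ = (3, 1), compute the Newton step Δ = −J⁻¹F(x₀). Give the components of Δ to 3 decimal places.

At (3, 1): F = (-36.000, -17.000).
Jacobian J = [[-10·u + 3·v, 3·u], [-4·v^2, -8·u·v + 2·v - 4]].
At the point, J = [[-27.000, 9.000], [-4.000, -26.000]] (det J = 738.000).
Solving J·Δ = −F gives Δ = (-1.476, -0.427).

(-1.476, -0.427)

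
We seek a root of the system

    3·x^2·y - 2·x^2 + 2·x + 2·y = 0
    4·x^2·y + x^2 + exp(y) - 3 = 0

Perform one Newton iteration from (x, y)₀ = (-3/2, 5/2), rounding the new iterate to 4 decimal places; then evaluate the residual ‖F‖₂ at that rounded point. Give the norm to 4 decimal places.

10.9033

At (-3/2, 5/2): F = (14.3750, 33.932494).
Jacobian J = [[6·x·y - 4·x + 2, 3·x^2 + 2], [8·x·y + 2·x, 4·x^2 + exp(y)]].
At the point, J = [[-14.5000, 8.7500], [-33.0000, 21.182494]] (det J = -18.396162).
Solving J·Δ = −F gives Δ = (0.4125, -0.9592).
Then the next iterate is (x, y)₁ = (-1.0875, 1.5408).
Re-evaluating at (-1.0875, 1.5408): F = (4.007998, 10.139927), so ‖F‖₂ = 10.9033.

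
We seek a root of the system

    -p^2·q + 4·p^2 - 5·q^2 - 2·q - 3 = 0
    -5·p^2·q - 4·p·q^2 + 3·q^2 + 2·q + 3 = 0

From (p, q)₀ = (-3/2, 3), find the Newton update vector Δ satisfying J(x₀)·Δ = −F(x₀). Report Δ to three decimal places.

(2.237, -1.707)

At (-3/2, 3): F = (-51.750, 56.250).
Jacobian J = [[-2·p·q + 8·p, -p^2 - 10·q - 2], [-10·p·q - 4·q^2, -5·p^2 - 8·p·q + 6·q + 2]].
At the point, J = [[-3.000, -34.250], [9.000, 44.750]] (det J = 174.000).
Solving J·Δ = −F gives Δ = (2.237, -1.707).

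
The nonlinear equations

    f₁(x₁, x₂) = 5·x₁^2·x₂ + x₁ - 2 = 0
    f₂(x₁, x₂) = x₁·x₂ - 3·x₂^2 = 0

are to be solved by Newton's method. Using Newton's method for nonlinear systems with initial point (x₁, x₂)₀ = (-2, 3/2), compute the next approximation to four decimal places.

(-1.6851, 0.6566)

At (-2, 3/2): F = (26.0000, -9.7500).
Jacobian J = [[10·x₁·x₂ + 1, 5·x₁^2], [x₂, x₁ - 6·x₂]].
At the point, J = [[-29.0000, 20.0000], [1.5000, -11.0000]] (det J = 289.0000).
Solving J·Δ = −F gives Δ = (0.3149, -0.8434).
Then the next iterate is (x₁, x₂)₁ = (-1.6851, 0.6566).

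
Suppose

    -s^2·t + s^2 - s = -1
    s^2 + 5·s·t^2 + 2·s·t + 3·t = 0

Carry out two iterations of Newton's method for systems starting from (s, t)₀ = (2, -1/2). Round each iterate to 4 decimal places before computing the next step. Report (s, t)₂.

(3.0152, 1.2857)

At (2, -1/2): F = (5.0000, 3.0000).
Jacobian J = [[-2·s·t + 2·s - 1, -s^2], [2·s + 5·t^2 + 2·t, 10·s·t + 2·s + 3]].
At the point, J = [[5.0000, -4.0000], [4.2500, -3.0000]] (det J = 2.0000).
Solving J·Δ = −F gives Δ = (1.5000, 3.1250).
Then the next iterate is (s, t)₁ = (3.5000, 2.6250).
Round to (3.5000, 2.6250) and repeat: F = (-22.406250, 159.085938), J = [[-12.3750, -12.2500], [46.703125, 101.8750]].
Δ = (-0.4848, -1.3393), so (s, t)₂ = (3.0152, 1.2857).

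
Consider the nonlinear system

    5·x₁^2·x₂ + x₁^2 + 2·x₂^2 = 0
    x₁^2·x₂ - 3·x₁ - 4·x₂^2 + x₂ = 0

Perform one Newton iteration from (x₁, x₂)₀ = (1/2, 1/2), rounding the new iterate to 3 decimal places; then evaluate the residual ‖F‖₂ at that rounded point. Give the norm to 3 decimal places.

At (1/2, 1/2): F = (1.375, -1.875).
Jacobian J = [[10·x₁·x₂ + 2·x₁, 5·x₁^2 + 4·x₂], [2·x₁·x₂ - 3, x₁^2 - 8·x₂ + 1]].
At the point, J = [[3.500, 3.250], [-2.500, -2.750]] (det J = -1.500).
Solving J·Δ = −F gives Δ = (1.542, -2.083).
Then the next iterate is (x₁, x₂)₁ = (2.042, -1.583).
Re-evaluating at (2.042, -1.583): F = (-23.82214, -24.33329), so ‖F‖₂ = 34.053.

34.053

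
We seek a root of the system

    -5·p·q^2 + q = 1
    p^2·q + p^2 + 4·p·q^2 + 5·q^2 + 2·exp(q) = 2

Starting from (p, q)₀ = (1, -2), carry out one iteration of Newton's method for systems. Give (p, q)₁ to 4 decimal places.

(0.7501, -1.1427)

At (1, -2): F = (-23.0000, 33.270671).
Jacobian J = [[-5·q^2, -10·p·q + 1], [2·p·q + 2·p + 4·q^2, p^2 + 8·p·q + 10·q + 2·exp(q)]].
At the point, J = [[-20.0000, 21.0000], [14.0000, -34.729329]] (det J = 400.586589).
Solving J·Δ = −F gives Δ = (-0.2499, 0.8573).
Then the next iterate is (p, q)₁ = (0.7501, -1.1427).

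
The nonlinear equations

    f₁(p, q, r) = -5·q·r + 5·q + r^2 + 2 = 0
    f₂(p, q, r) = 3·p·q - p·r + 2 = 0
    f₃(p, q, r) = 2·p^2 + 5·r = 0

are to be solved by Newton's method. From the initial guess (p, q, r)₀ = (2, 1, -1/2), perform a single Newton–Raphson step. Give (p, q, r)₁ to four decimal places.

(0.0816, 1.2755, 1.4694)

At (2, 1, -1/2): F = (9.7500, 9.0000, 5.5000).
Jacobian J = [[0, -5·r + 5, -5·q + 2·r], [3·q - r, 3·p, -p], [4·p, 0, 5]].
At the point, J = [[0.0000, 7.5000, -6.0000], [3.5000, 6.0000, -2.0000], [8.0000, 0.0000, 5.0000]] (det J = 36.7500).
Solving J·Δ = −F gives Δ = (-1.9184, 0.2755, 1.9694).
Then the next iterate is (p, q, r)₁ = (0.0816, 1.2755, 1.4694).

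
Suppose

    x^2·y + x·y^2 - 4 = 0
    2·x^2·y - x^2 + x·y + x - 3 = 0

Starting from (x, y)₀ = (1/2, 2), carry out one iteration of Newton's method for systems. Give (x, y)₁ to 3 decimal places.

(0.525, 2.600)

At (1/2, 2): F = (-1.500, -0.750).
Jacobian J = [[2·x·y + y^2, x^2 + 2·x·y], [4·x·y - 2·x + y + 1, 2·x^2 + x]].
At the point, J = [[6.000, 2.250], [6.000, 1.000]] (det J = -7.500).
Solving J·Δ = −F gives Δ = (0.025, 0.600).
Then the next iterate is (x, y)₁ = (0.525, 2.600).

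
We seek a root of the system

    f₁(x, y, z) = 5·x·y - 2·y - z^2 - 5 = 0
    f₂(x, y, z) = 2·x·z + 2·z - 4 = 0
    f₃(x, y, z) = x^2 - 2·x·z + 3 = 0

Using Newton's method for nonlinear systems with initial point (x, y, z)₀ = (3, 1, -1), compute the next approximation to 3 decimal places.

(1.615, 0.817, 0.154)

At (3, 1, -1): F = (7.000, -12.000, 18.000).
Jacobian J = [[5·y, 5·x - 2, -2·z], [2·z, 0, 2·x + 2], [2·x - 2·z, 0, -2·x]].
At the point, J = [[5.000, 13.000, 2.000], [-2.000, 0.000, 8.000], [8.000, 0.000, -6.000]] (det J = 676.000).
Solving J·Δ = −F gives Δ = (-1.385, -0.183, 1.154).
Then the next iterate is (x, y, z)₁ = (1.615, 0.817, 0.154).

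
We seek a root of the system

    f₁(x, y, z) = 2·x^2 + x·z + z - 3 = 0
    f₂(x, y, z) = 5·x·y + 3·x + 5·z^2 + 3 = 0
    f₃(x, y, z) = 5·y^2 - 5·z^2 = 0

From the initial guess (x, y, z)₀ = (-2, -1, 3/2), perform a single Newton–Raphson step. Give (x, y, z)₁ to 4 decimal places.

(-1.3426, -0.4657, 0.7272)

At (-2, -1, 3/2): F = (3.5000, 18.2500, -6.2500).
Jacobian J = [[4·x + z, 0, x + 1], [5·y + 3, 5·x, 10·z], [0, 10·y, -10·z]].
At the point, J = [[-6.5000, 0.0000, -1.0000], [-2.0000, -10.0000, 15.0000], [0.0000, -10.0000, -15.0000]] (det J = -1970.0000).
Solving J·Δ = −F gives Δ = (0.6574, 0.5343, -0.7728).
Then the next iterate is (x, y, z)₁ = (-1.3426, -0.4657, 0.7272).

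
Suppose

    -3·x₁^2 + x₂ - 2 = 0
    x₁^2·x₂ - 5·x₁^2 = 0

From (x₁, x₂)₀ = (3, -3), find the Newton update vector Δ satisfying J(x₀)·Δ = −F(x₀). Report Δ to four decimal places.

At (3, -3): F = (-32.0000, -72.0000).
Jacobian J = [[-6·x₁, 1], [2·x₁·x₂ - 10·x₁, x₁^2]].
At the point, J = [[-18.0000, 1.0000], [-48.0000, 9.0000]] (det J = -114.0000).
Solving J·Δ = −F gives Δ = (-1.8947, -2.1053).

(-1.8947, -2.1053)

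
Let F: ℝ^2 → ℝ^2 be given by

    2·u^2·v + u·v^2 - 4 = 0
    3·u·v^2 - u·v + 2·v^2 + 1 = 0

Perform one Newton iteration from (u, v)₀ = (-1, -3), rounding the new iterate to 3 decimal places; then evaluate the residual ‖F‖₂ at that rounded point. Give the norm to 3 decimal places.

At (-1, -3): F = (-19.000, -11.000).
Jacobian J = [[4·u·v + v^2, 2·u^2 + 2·u·v], [3·v^2 - v, 6·u·v - u + 4·v]].
At the point, J = [[21.000, 8.000], [30.000, 7.000]] (det J = -93.000).
Solving J·Δ = −F gives Δ = (-0.484, 3.645).
Then the next iterate is (u, v)₁ = (-1.484, 0.645).
Re-evaluating at (-1.484, 0.645): F = (-1.77647, 0.93709), so ‖F‖₂ = 2.008.

2.008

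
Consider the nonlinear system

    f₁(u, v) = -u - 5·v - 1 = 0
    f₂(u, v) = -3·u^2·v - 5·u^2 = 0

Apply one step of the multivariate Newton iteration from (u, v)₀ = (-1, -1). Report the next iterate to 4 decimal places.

At (-1, -1): F = (5.0000, -2.0000).
Jacobian J = [[-1, -5], [-6·u·v - 10·u, -3·u^2]].
At the point, J = [[-1.0000, -5.0000], [4.0000, -3.0000]] (det J = 23.0000).
Solving J·Δ = −F gives Δ = (1.0870, 0.7826).
Then the next iterate is (u, v)₁ = (0.0870, -0.2174).

(0.0870, -0.2174)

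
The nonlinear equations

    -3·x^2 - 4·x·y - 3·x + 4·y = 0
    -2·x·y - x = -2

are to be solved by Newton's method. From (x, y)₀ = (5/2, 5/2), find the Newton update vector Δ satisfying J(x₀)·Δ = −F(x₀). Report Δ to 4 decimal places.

(-1.2332, -1.1202)

At (5/2, 5/2): F = (-41.2500, -13.0000).
Jacobian J = [[-6·x - 4·y - 3, -4·x + 4], [-2·y - 1, -2·x]].
At the point, J = [[-28.0000, -6.0000], [-6.0000, -5.0000]] (det J = 104.0000).
Solving J·Δ = −F gives Δ = (-1.2332, -1.1202).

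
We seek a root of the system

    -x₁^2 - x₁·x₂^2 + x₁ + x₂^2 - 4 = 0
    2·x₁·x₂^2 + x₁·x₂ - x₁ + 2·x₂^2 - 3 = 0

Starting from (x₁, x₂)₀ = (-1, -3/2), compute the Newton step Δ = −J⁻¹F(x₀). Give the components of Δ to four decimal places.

(0.1333, -0.2333)

At (-1, -3/2): F = (-1.5000, -0.5000).
Jacobian J = [[-2·x₁ - x₂^2 + 1, -2·x₁·x₂ + 2·x₂], [2·x₂^2 + x₂ - 1, 4·x₁·x₂ + x₁ + 4·x₂]].
At the point, J = [[0.7500, -6.0000], [2.0000, -1.0000]] (det J = 11.2500).
Solving J·Δ = −F gives Δ = (0.1333, -0.2333).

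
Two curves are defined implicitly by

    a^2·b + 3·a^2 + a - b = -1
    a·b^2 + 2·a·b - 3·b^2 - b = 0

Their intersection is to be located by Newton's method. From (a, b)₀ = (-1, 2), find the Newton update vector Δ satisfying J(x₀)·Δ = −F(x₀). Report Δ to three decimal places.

(0.333, -1.018)

At (-1, 2): F = (3.000, -22.000).
Jacobian J = [[2·a·b + 6·a + 1, a^2 - 1], [b^2 + 2·b, 2·a·b + 2·a - 6·b - 1]].
At the point, J = [[-9.000, 0.000], [8.000, -19.000]] (det J = 171.000).
Solving J·Δ = −F gives Δ = (0.333, -1.018).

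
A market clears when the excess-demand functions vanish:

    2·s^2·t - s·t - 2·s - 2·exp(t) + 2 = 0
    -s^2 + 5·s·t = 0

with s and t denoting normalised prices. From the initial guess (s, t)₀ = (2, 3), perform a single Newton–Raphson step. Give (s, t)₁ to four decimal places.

(0.8571, 1.6572)

At (2, 3): F = (-24.171074, 26.0000).
Jacobian J = [[4·s·t - t - 2, 2·s^2 - s - 2·exp(t)], [-2·s + 5·t, 5·s]].
At the point, J = [[19.0000, -34.171074], [11.0000, 10.0000]] (det J = 565.881812).
Solving J·Δ = −F gives Δ = (-1.1429, -1.3428).
Then the next iterate is (s, t)₁ = (0.8571, 1.6572).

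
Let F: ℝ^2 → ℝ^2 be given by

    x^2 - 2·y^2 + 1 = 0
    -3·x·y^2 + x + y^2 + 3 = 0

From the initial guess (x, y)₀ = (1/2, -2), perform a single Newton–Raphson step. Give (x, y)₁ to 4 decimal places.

At (1/2, -2): F = (-6.7500, 1.5000).
Jacobian J = [[2·x, -4·y], [-3·y^2 + 1, -6·x·y + 2·y]].
At the point, J = [[1.0000, 8.0000], [-11.0000, 2.0000]] (det J = 90.0000).
Solving J·Δ = −F gives Δ = (0.2833, 0.8083).
Then the next iterate is (x, y)₁ = (0.7833, -1.1917).

(0.7833, -1.1917)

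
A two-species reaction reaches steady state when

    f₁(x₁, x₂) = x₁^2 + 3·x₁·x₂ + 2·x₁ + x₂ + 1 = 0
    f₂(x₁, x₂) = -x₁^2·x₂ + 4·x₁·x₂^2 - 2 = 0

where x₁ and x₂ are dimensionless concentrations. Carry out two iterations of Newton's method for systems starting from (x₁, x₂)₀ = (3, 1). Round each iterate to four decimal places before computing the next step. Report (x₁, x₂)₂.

(-0.3856, 1.0501)

At (3, 1): F = (26.0000, 1.0000).
Jacobian J = [[2·x₁ + 3·x₂ + 2, 3·x₁ + 1], [-2·x₁·x₂ + 4·x₂^2, -x₁^2 + 8·x₁·x₂]].
At the point, J = [[11.0000, 10.0000], [-2.0000, 15.0000]] (det J = 185.0000).
Solving J·Δ = −F gives Δ = (-2.0541, -0.3405).
Then the next iterate is (x₁, x₂)₁ = (0.9459, 0.6595).
Round to (0.9459, 0.6595) and repeat: F = (6.317490, -0.944432), J = [[5.8703, 3.8377], [0.492119, 4.095842]].
Δ = (-1.3315, 0.3906), so (x₁, x₂)₂ = (-0.3856, 1.0501).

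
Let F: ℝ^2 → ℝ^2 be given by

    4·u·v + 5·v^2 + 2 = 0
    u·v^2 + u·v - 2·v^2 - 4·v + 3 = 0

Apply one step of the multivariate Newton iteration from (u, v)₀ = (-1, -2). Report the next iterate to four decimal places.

At (-1, -2): F = (30.0000, 1.0000).
Jacobian J = [[4·v, 4·u + 10·v], [v^2 + v, 2·u·v + u - 4·v - 4]].
At the point, J = [[-8.0000, -24.0000], [2.0000, 7.0000]] (det J = -8.0000).
Solving J·Δ = −F gives Δ = (29.2500, -8.5000).
Then the next iterate is (u, v)₁ = (28.2500, -10.5000).

(28.2500, -10.5000)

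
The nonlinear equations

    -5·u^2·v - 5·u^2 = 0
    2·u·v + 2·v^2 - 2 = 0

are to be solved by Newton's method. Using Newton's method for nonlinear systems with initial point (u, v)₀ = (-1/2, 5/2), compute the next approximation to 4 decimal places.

(-0.3206, 1.5115)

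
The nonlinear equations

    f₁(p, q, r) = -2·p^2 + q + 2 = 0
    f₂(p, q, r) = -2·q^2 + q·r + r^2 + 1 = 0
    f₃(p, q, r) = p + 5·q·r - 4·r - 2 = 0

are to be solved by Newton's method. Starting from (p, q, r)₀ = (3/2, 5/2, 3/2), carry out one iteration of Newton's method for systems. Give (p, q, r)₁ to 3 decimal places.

(1.334, 1.503, 0.958)

At (3/2, 5/2, 3/2): F = (0.000, -5.500, 12.250).
Jacobian J = [[-4·p, 1, 0], [0, -4·q + r, q + 2·r], [1, 5·r, 5·q - 4]].
At the point, J = [[-6.000, 1.000, 0.000], [0.000, -8.500, 5.500], [1.000, 7.500, 8.500]] (det J = 686.500).
Solving J·Δ = −F gives Δ = (-0.166, -0.997, -0.542).
Then the next iterate is (p, q, r)₁ = (1.334, 1.503, 0.958).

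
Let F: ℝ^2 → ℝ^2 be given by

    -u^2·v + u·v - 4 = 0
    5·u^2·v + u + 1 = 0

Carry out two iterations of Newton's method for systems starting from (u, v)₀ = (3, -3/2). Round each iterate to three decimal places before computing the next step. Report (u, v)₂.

At (3, -3/2): F = (5.000, -63.500).
Jacobian J = [[-2·u·v + v, -u^2 + u], [10·u·v + 1, 5·u^2]].
At the point, J = [[7.500, -6.000], [-44.000, 45.000]] (det J = 73.500).
Solving J·Δ = −F gives Δ = (2.122, 3.486).
Then the next iterate is (u, v)₁ = (5.122, 1.986).
Round to (5.122, 1.986) and repeat: F = (-45.93019, 266.63440), J = [[-18.35858, -21.11288], [102.72292, 131.17442]].
Δ = (-1.652, -0.739), so (u, v)₂ = (3.470, 1.247).

(3.470, 1.247)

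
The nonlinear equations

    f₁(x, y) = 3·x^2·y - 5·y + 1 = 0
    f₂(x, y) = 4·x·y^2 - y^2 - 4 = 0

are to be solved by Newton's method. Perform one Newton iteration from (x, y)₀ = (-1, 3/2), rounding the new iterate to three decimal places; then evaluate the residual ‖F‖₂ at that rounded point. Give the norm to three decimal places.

5.173

At (-1, 3/2): F = (-2.000, -15.250).
Jacobian J = [[6·x·y, 3·x^2 - 5], [4·y^2, 8·x·y - 2·y]].
At the point, J = [[-9.000, -2.000], [9.000, -15.000]] (det J = 153.000).
Solving J·Δ = −F gives Δ = (0.003, -1.015).
Then the next iterate is (x, y)₁ = (-0.997, 0.485).
Re-evaluating at (-0.997, 0.485): F = (0.02128, -5.17330), so ‖F‖₂ = 5.173.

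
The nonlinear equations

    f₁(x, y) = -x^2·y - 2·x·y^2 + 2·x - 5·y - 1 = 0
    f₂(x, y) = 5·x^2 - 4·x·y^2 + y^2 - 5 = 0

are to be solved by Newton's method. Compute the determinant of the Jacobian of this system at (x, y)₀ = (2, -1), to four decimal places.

J = [[-2·x·y - 2·y^2 + 2, -x^2 - 4·x·y - 5], [10·x - 4·y^2, -8·x·y + 2·y]].
At the point, J = [[4.0000, -1.0000], [16.0000, 14.0000]].
det J = 72.0000.

72.0000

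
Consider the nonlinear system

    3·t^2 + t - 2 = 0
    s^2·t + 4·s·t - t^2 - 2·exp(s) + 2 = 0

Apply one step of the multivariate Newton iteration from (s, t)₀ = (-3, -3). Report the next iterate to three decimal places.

(-3.980, -1.706)

At (-3, -3): F = (22.000, 1.90043).
Jacobian J = [[0, 6·t + 1], [2·s·t + 4·t - 2·exp(s), s^2 + 4·s - 2·t]].
At the point, J = [[0.000, -17.000], [5.90043, 3.000]] (det J = 100.30724).
Solving J·Δ = −F gives Δ = (-0.980, 1.294).
Then the next iterate is (s, t)₁ = (-3.980, -1.706).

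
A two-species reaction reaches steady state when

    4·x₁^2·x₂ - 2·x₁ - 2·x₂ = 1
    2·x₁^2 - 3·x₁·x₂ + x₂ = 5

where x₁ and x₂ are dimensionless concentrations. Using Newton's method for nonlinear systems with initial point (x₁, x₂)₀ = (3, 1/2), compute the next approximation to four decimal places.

(2.1167, 0.4657)

At (3, 1/2): F = (10.0000, 9.0000).
Jacobian J = [[8·x₁·x₂ - 2, 4·x₁^2 - 2], [4·x₁ - 3·x₂, -3·x₁ + 1]].
At the point, J = [[10.0000, 34.0000], [10.5000, -8.0000]] (det J = -437.0000).
Solving J·Δ = −F gives Δ = (-0.8833, -0.0343).
Then the next iterate is (x₁, x₂)₁ = (2.1167, 0.4657).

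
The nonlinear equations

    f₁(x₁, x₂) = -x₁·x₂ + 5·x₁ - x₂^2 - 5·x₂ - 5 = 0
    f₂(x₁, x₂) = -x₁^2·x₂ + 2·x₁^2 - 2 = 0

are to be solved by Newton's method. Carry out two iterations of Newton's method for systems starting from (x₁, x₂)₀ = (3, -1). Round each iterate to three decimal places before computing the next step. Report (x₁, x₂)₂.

At (3, -1): F = (17.000, 25.000).
Jacobian J = [[-x₂ + 5, -x₁ - 2·x₂ - 5], [-2·x₁·x₂ + 4·x₁, -x₁^2]].
At the point, J = [[6.000, -6.000], [18.000, -9.000]] (det J = 54.000).
Solving J·Δ = −F gives Δ = (0.056, 2.889).
Then the next iterate is (x₁, x₂)₁ = (3.056, 1.889).
Round to (3.056, 1.889) and repeat: F = (-8.50611, -0.96336), J = [[3.111, -11.834], [0.67843, -9.33914]].
Δ = (3.236, 0.132), so (x₁, x₂)₂ = (6.292, 2.021).

(6.292, 2.021)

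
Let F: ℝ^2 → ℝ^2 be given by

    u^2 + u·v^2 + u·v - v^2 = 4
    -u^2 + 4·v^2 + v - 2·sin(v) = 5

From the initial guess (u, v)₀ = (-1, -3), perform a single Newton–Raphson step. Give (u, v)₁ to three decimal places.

At (-1, -3): F = (-18.000, 27.28224).
Jacobian J = [[2·u + v^2 + v, 2·u·v + u - 2·v], [-2·u, 8·v - 2·cos(v) + 1]].
At the point, J = [[4.000, 11.000], [2.000, -21.02002]] (det J = -106.08006).
Solving J·Δ = −F gives Δ = (0.738, 1.368).
Then the next iterate is (u, v)₁ = (-0.262, -1.632).

(-0.262, -1.632)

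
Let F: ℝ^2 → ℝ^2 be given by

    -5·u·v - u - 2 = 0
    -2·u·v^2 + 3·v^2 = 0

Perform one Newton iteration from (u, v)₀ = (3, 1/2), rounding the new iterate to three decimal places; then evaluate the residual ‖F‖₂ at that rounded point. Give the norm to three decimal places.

67.698

At (3, 1/2): F = (-12.500, -0.750).
Jacobian J = [[-5·v - 1, -5·u], [-2·v^2, -4·u·v + 6·v]].
At the point, J = [[-3.500, -15.000], [-0.500, -3.000]] (det J = 3.000).
Solving J·Δ = −F gives Δ = (-8.750, 1.208).
Then the next iterate is (u, v)₁ = (-5.750, 1.708).
Re-evaluating at (-5.750, 1.708): F = (52.855, 42.30033), so ‖F‖₂ = 67.698.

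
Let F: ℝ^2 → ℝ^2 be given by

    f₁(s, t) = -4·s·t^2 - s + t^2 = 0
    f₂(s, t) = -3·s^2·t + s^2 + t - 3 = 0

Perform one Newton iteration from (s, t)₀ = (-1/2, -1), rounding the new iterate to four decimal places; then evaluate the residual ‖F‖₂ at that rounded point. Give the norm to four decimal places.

At (-1/2, -1): F = (3.5000, -3.0000).
Jacobian J = [[-4·t^2 - 1, -8·s·t + 2·t], [-6·s·t + 2·s, -3·s^2 + 1]].
At the point, J = [[-5.0000, -6.0000], [-4.0000, 0.2500]] (det J = -25.2500).
Solving J·Δ = −F gives Δ = (-0.6782, 1.1485).
Then the next iterate is (s, t)₁ = (-1.1782, 0.1485).
Re-evaluating at (-1.1782, 0.1485): F = (1.304180, -2.081768), so ‖F‖₂ = 2.4566.

2.4566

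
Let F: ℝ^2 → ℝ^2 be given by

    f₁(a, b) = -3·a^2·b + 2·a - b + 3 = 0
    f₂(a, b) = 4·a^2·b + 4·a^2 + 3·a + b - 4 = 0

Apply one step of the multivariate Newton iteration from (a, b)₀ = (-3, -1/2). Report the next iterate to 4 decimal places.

At (-3, -1/2): F = (11.0000, 4.5000).
Jacobian J = [[-6·a·b + 2, -3·a^2 - 1], [8·a·b + 8·a + 3, 4·a^2 + 1]].
At the point, J = [[-7.0000, -28.0000], [-9.0000, 37.0000]] (det J = -511.0000).
Solving J·Δ = −F gives Δ = (1.0431, 0.1321).
Then the next iterate is (a, b)₁ = (-1.9569, -0.3679).

(-1.9569, -0.3679)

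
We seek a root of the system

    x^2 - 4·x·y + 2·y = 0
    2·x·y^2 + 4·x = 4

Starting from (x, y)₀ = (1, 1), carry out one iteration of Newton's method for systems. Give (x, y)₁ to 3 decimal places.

At (1, 1): F = (-1.000, 2.000).
Jacobian J = [[2·x - 4·y, -4·x + 2], [2·y^2 + 4, 4·x·y]].
At the point, J = [[-2.000, -2.000], [6.000, 4.000]] (det J = 4.000).
Solving J·Δ = −F gives Δ = (0.000, -0.500).
Then the next iterate is (x, y)₁ = (1.000, 0.500).

(1.000, 0.500)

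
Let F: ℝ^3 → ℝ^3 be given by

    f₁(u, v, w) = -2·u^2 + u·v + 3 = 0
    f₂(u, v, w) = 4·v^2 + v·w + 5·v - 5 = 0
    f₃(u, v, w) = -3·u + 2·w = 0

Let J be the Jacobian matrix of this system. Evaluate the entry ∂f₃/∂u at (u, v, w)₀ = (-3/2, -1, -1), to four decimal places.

∂f₃/∂u = -3.
At (-3/2, -1, -1) this is -3.0000.

-3.0000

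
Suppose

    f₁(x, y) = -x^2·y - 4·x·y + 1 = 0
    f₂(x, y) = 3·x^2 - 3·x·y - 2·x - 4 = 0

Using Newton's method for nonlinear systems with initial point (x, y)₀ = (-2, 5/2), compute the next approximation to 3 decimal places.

(-1.512, -0.250)

At (-2, 5/2): F = (11.000, 27.000).
Jacobian J = [[-2·x·y - 4·y, -x^2 - 4·x], [6·x - 3·y - 2, -3·x]].
At the point, J = [[0.000, 4.000], [-21.500, 6.000]] (det J = 86.000).
Solving J·Δ = −F gives Δ = (0.488, -2.750).
Then the next iterate is (x, y)₁ = (-1.512, -0.250).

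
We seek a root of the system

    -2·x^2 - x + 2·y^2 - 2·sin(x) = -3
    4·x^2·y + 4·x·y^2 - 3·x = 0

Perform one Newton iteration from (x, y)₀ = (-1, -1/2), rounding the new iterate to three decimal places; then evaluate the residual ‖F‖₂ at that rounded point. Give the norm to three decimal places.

10.351

At (-1, -1/2): F = (4.18294, 0.000).
Jacobian J = [[-4·x - 2·cos(x) - 1, 4·y], [8·x·y + 4·y^2 - 3, 4·x^2 + 8·x·y]].
At the point, J = [[1.91940, -2.000], [2.000, 8.000]] (det J = 19.35516).
Solving J·Δ = −F gives Δ = (-1.729, 0.432).
Then the next iterate is (x, y)₁ = (-2.729, -0.068).
Re-evaluating at (-2.729, -0.068): F = (-8.35466, 6.11082), so ‖F‖₂ = 10.351.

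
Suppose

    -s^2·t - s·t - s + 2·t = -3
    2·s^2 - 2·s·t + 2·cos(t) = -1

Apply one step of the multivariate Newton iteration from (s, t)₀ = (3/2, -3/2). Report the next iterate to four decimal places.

At (3/2, -3/2): F = (4.1250, 10.141474).
Jacobian J = [[-2·s·t - t - 1, -s^2 - s + 2], [4·s - 2·t, -2·s - 2·sin(t)]].
At the point, J = [[5.0000, -1.7500], [9.0000, -1.005010]] (det J = 10.724950).
Solving J·Δ = −F gives Δ = (-1.2682, -1.2664).
Then the next iterate is (s, t)₁ = (0.2318, -2.7664).

(0.2318, -2.7664)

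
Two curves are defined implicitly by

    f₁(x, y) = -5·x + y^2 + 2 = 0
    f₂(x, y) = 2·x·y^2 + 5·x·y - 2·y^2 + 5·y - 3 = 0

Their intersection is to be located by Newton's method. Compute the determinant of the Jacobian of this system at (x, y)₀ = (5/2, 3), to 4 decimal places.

J = [[-5, 2·y], [2·y^2 + 5·y, 4·x·y + 5·x - 4·y + 5]].
At the point, J = [[-5.0000, 6.0000], [33.0000, 35.5000]].
det J = -375.5000.

-375.5000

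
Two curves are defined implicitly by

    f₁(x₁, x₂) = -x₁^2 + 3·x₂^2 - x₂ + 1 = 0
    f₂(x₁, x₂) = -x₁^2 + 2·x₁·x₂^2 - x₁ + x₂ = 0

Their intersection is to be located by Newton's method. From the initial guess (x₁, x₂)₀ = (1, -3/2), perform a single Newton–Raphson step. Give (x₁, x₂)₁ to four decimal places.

(2.2500, -0.9250)

At (1, -3/2): F = (8.2500, 1.0000).
Jacobian J = [[-2·x₁, 6·x₂ - 1], [-2·x₁ + 2·x₂^2 - 1, 4·x₁·x₂ + 1]].
At the point, J = [[-2.0000, -10.0000], [1.5000, -5.0000]] (det J = 25.0000).
Solving J·Δ = −F gives Δ = (1.2500, 0.5750).
Then the next iterate is (x₁, x₂)₁ = (2.2500, -0.9250).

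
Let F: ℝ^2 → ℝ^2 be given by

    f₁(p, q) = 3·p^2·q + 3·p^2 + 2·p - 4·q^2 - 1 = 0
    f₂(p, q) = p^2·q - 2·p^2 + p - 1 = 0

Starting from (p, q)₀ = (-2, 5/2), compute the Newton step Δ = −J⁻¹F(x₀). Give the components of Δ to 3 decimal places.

(0.238, 0.310)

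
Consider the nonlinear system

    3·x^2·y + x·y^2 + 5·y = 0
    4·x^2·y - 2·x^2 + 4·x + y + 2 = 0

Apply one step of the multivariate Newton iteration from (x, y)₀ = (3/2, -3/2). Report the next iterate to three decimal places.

At (3/2, -3/2): F = (-14.250, -11.500).
Jacobian J = [[6·x·y + y^2, 3·x^2 + 2·x·y + 5], [8·x·y - 4·x + 4, 4·x^2 + 1]].
At the point, J = [[-11.250, 7.250], [-20.000, 10.000]] (det J = 32.500).
Solving J·Δ = −F gives Δ = (1.819, 4.788).
Then the next iterate is (x, y)₁ = (3.319, 3.288).

(3.319, 3.288)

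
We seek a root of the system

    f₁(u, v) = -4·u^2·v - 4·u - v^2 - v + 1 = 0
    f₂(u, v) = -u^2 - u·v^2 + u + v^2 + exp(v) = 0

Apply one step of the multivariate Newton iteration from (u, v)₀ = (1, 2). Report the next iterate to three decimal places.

(0.693, 0.793)

At (1, 2): F = (-17.000, 7.38906).
Jacobian J = [[-8·u·v - 4, -4·u^2 - 2·v - 1], [-2·u - v^2 + 1, -2·u·v + 2·v + exp(v)]].
At the point, J = [[-20.000, -9.000], [-5.000, 7.38906]] (det J = -192.78112).
Solving J·Δ = −F gives Δ = (-0.307, -1.207).
Then the next iterate is (u, v)₁ = (0.693, 0.793).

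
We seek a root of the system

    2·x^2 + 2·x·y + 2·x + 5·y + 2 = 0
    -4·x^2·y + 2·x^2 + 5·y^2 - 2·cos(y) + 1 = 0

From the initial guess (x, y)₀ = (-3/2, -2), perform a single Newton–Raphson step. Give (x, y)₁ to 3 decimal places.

At (-3/2, -2): F = (-0.500, 44.33229).
Jacobian J = [[4·x + 2·y + 2, 2·x + 5], [-8·x·y + 4·x, -4·x^2 + 10·y + 2·sin(y)]].
At the point, J = [[-8.000, 2.000], [-30.000, -30.81859]] (det J = 306.54876).
Solving J·Δ = −F gives Δ = (0.239, 1.206).
Then the next iterate is (x, y)₁ = (-1.261, -0.794).

(-1.261, -0.794)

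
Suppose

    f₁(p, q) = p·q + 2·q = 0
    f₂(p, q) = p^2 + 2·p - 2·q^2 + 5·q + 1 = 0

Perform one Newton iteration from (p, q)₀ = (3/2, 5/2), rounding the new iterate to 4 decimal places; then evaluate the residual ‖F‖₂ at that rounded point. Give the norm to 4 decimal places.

3.6566

At (3/2, 5/2): F = (8.7500, 6.2500).
Jacobian J = [[q, p + 2], [2·p + 2, -4·q + 5]].
At the point, J = [[2.5000, 3.5000], [5.0000, -5.0000]] (det J = -30.0000).
Solving J·Δ = −F gives Δ = (-2.1875, -0.9375).
Then the next iterate is (p, q)₁ = (-0.6875, 1.5625).
Re-evaluating at (-0.6875, 1.5625): F = (2.050781, 3.027344), so ‖F‖₂ = 3.6566.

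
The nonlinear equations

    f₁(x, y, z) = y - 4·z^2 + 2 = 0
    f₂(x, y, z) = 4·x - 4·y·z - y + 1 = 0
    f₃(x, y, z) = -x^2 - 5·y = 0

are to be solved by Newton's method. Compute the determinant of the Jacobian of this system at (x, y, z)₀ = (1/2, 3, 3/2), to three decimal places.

336.000

J = [[0, 1, -8·z], [4, -4·z - 1, -4·y], [-2·x, -5, 0]].
At the point, J = [[0.000, 1.000, -12.000], [4.000, -7.000, -12.000], [-1.000, -5.000, 0.000]].
det J = 336.000.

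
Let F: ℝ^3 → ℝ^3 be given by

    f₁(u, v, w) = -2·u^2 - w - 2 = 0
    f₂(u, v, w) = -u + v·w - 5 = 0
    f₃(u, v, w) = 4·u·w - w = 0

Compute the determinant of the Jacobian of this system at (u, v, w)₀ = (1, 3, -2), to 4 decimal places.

J = [[-4·u, 0, -1], [-1, w, v], [4·w, 0, 4·u - 1]].
At the point, J = [[-4.0000, 0.0000, -1.0000], [-1.0000, -2.0000, 3.0000], [-8.0000, 0.0000, 3.0000]].
det J = 40.0000.

40.0000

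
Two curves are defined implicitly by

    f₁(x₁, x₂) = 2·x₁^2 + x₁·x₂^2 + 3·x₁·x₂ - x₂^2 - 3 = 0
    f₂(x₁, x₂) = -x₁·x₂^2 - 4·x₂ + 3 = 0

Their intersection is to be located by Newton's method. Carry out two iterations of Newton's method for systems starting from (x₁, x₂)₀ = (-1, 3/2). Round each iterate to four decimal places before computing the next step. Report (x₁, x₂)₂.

(-3.6761, 1.0331)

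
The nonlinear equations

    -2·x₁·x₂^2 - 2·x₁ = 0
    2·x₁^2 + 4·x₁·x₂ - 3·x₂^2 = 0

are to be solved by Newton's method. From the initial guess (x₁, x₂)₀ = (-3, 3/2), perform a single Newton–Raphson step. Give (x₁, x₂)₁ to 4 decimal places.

At (-3, 3/2): F = (19.5000, -6.7500).
Jacobian J = [[-2·x₂^2 - 2, -4·x₁·x₂], [4·x₁ + 4·x₂, 4·x₁ - 6·x₂]].
At the point, J = [[-6.5000, 18.0000], [-6.0000, -21.0000]] (det J = 244.5000).
Solving J·Δ = −F gives Δ = (1.1779, -0.6580).
Then the next iterate is (x₁, x₂)₁ = (-1.8221, 0.8420).

(-1.8221, 0.8420)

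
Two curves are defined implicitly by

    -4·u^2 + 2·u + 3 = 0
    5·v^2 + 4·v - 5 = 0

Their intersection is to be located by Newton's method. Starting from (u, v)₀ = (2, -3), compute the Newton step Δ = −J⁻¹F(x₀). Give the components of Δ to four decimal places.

(-0.6429, 1.0769)

At (2, -3): F = (-9.0000, 28.0000).
Jacobian J = [[-8·u + 2, 0], [0, 10·v + 4]].
At the point, J = [[-14.0000, 0.0000], [0.0000, -26.0000]] (det J = 364.0000).
Solving J·Δ = −F gives Δ = (-0.6429, 1.0769).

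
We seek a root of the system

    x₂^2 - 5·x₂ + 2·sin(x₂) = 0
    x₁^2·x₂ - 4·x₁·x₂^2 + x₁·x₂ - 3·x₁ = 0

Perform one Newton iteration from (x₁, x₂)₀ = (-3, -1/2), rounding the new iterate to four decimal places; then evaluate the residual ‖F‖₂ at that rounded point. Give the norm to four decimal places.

At (-3, -1/2): F = (1.791149, 9.0000).
Jacobian J = [[0, 2·x₂ + 2·cos(x₂) - 5], [2·x₁·x₂ - 4·x₂^2 + x₂ - 3, x₁^2 - 8·x₁·x₂ + x₁]].
At the point, J = [[0.0000, -4.244835], [-1.5000, -6.0000]] (det J = -6.367252).
Solving J·Δ = −F gives Δ = (4.3122, 0.4220).
Then the next iterate is (x₁, x₂)₁ = (1.3122, -0.0780).
Re-evaluating at (1.3122, -0.0780): F = (0.240242, -4.205191), so ‖F‖₂ = 4.2120.

4.2120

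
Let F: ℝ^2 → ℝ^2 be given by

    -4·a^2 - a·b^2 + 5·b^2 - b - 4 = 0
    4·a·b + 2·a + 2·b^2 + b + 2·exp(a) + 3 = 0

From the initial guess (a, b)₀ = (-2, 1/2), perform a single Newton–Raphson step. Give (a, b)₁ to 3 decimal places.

At (-2, 1/2): F = (-18.750, -3.72933).
Jacobian J = [[-8·a - b^2, -2·a·b + 10·b - 1], [4·b + 2·exp(a) + 2, 4·a + 4·b + 1]].
At the point, J = [[15.750, 6.000], [4.27067, -5.000]] (det J = -104.37402).
Solving J·Δ = −F gives Δ = (1.113, 0.204).
Then the next iterate is (a, b)₁ = (-0.887, 0.704).

(-0.887, 0.704)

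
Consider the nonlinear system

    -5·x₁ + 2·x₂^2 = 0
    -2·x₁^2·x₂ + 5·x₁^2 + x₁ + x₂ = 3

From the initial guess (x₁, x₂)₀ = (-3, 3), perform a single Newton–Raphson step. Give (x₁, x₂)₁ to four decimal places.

At (-3, 3): F = (33.0000, -12.0000).
Jacobian J = [[-5, 4·x₂], [-4·x₁·x₂ + 10·x₁ + 1, -2·x₁^2 + 1]].
At the point, J = [[-5.0000, 12.0000], [7.0000, -17.0000]] (det J = 1.0000).
Solving J·Δ = −F gives Δ = (417.0000, 171.0000).
Then the next iterate is (x₁, x₂)₁ = (414.0000, 174.0000).

(414.0000, 174.0000)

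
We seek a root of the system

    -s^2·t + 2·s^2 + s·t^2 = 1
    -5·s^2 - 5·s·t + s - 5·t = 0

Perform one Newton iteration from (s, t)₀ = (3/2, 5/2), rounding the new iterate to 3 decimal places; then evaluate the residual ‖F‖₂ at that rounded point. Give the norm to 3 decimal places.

12.032

At (3/2, 5/2): F = (7.250, -41.000).
Jacobian J = [[-2·s·t + 4·s + t^2, -s^2 + 2·s·t], [-10·s - 5·t + 1, -5·s - 5]].
At the point, J = [[4.750, 5.250], [-26.500, -12.500]] (det J = 79.750).
Solving J·Δ = −F gives Δ = (-1.563, 0.033).
Then the next iterate is (s, t)₁ = (-0.063, 2.533).
Re-evaluating at (-0.063, 2.533): F = (-1.40633, -11.94995), so ‖F‖₂ = 12.032.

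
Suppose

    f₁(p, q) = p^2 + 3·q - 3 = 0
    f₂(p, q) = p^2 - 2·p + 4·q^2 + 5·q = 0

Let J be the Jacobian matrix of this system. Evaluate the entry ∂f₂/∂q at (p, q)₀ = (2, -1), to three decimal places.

-3.000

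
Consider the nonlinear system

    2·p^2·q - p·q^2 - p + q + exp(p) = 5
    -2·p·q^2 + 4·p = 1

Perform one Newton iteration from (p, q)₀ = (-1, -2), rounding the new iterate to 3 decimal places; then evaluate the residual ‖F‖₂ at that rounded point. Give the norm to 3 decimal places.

At (-1, -2): F = (-5.63212, 3.000).
Jacobian J = [[4·p·q - q^2 + exp(p) - 1, 2·p^2 - 2·p·q + 1], [-2·q^2 + 4, -4·p·q]].
At the point, J = [[3.36788, -1.000], [-4.000, -8.000]] (det J = -30.94304).
Solving J·Δ = −F gives Δ = (1.553, -0.402).
Then the next iterate is (p, q)₁ = (0.553, -2.402).
Re-evaluating at (0.553, -2.402): F = (-10.87624, -5.16918), so ‖F‖₂ = 12.042.

12.042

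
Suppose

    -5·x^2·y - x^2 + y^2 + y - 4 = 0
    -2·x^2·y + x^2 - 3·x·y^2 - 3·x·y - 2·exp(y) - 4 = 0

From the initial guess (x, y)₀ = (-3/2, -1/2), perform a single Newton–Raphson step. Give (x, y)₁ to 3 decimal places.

(-1.970, -0.390)

At (-3/2, -1/2): F = (-0.875, -1.83806).
Jacobian J = [[-10·x·y - 2·x, -5·x^2 + 2·y + 1], [-4·x·y + 2·x - 3·y^2 - 3·y, -2·x^2 - 6·x·y - 3·x - 2·exp(y)]].
At the point, J = [[-4.500, -11.250], [-5.250, -5.71306]] (det J = -33.35372).
Solving J·Δ = −F gives Δ = (-0.470, 0.110).
Then the next iterate is (x, y)₁ = (-1.970, -0.390).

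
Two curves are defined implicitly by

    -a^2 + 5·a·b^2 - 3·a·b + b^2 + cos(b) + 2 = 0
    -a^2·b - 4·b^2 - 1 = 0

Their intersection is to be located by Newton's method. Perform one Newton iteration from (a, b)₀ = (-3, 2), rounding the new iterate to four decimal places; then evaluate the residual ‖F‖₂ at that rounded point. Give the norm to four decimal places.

329.6660

At (-3, 2): F = (-45.416147, -35.0000).
Jacobian J = [[-2·a + 5·b^2 - 3·b, 10·a·b - 3·a + 2·b - sin(b)], [-2·a·b, -a^2 - 8·b]].
At the point, J = [[20.0000, -47.909297], [12.0000, -25.0000]] (det J = 74.911569).
Solving J·Δ = −F gives Δ = (7.2275, 2.0692).
Then the next iterate is (a, b)₁ = (4.2275, 4.0692).
Re-evaluating at (4.2275, 4.0692): F = (298.482193, -139.957305), so ‖F‖₂ = 329.6660.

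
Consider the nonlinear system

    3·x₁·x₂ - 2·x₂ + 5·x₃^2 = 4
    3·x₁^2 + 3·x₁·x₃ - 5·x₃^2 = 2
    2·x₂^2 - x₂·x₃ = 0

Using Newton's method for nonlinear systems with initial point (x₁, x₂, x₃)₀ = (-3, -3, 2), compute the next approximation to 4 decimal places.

(-1.6360, -1.5027, 0.9873)

At (-3, -3, 2): F = (49.0000, -13.0000, 24.0000).
Jacobian J = [[3·x₂, 3·x₁ - 2, 10·x₃], [6·x₁ + 3·x₃, 0, 3·x₁ - 10·x₃], [0, 4·x₂ - x₃, -x₂]].
At the point, J = [[-9.0000, -11.0000, 20.0000], [-12.0000, 0.0000, -29.0000], [0.0000, -14.0000, 3.0000]] (det J = 6618.0000).
Solving J·Δ = −F gives Δ = (1.3640, 1.4973, -1.0127).
Then the next iterate is (x₁, x₂, x₃)₁ = (-1.6360, -1.5027, 0.9873).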